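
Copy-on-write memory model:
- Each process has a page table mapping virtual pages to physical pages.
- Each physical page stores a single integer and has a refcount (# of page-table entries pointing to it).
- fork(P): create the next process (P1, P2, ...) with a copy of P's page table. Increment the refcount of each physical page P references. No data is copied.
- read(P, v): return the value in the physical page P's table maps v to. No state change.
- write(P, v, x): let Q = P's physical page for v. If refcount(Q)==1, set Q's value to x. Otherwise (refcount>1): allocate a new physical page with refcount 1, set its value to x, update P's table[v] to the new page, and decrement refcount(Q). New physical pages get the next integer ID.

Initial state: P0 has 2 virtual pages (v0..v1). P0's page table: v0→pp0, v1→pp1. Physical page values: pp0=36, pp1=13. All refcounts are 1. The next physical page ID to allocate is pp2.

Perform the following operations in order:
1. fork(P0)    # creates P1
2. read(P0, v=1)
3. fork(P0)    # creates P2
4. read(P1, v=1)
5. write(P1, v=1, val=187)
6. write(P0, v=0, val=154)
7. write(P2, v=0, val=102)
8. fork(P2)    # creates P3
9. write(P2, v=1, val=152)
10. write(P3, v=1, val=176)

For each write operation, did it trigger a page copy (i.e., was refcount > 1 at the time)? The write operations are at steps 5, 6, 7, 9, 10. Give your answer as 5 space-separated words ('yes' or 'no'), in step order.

Op 1: fork(P0) -> P1. 2 ppages; refcounts: pp0:2 pp1:2
Op 2: read(P0, v1) -> 13. No state change.
Op 3: fork(P0) -> P2. 2 ppages; refcounts: pp0:3 pp1:3
Op 4: read(P1, v1) -> 13. No state change.
Op 5: write(P1, v1, 187). refcount(pp1)=3>1 -> COPY to pp2. 3 ppages; refcounts: pp0:3 pp1:2 pp2:1
Op 6: write(P0, v0, 154). refcount(pp0)=3>1 -> COPY to pp3. 4 ppages; refcounts: pp0:2 pp1:2 pp2:1 pp3:1
Op 7: write(P2, v0, 102). refcount(pp0)=2>1 -> COPY to pp4. 5 ppages; refcounts: pp0:1 pp1:2 pp2:1 pp3:1 pp4:1
Op 8: fork(P2) -> P3. 5 ppages; refcounts: pp0:1 pp1:3 pp2:1 pp3:1 pp4:2
Op 9: write(P2, v1, 152). refcount(pp1)=3>1 -> COPY to pp5. 6 ppages; refcounts: pp0:1 pp1:2 pp2:1 pp3:1 pp4:2 pp5:1
Op 10: write(P3, v1, 176). refcount(pp1)=2>1 -> COPY to pp6. 7 ppages; refcounts: pp0:1 pp1:1 pp2:1 pp3:1 pp4:2 pp5:1 pp6:1

yes yes yes yes yes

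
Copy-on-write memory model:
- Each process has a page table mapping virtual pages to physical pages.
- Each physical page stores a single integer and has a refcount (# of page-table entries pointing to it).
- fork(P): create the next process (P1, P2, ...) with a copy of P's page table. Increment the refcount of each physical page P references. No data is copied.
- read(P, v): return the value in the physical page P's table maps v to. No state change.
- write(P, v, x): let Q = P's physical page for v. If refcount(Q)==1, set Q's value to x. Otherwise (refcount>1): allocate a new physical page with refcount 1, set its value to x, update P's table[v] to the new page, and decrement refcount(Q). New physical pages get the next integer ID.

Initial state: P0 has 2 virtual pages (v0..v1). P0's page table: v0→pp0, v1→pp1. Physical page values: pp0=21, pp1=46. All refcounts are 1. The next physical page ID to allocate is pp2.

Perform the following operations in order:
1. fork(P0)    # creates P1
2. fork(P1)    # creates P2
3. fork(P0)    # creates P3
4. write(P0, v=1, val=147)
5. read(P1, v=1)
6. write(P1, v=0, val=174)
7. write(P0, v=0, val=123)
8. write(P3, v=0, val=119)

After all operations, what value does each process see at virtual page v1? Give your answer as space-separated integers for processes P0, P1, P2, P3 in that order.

Op 1: fork(P0) -> P1. 2 ppages; refcounts: pp0:2 pp1:2
Op 2: fork(P1) -> P2. 2 ppages; refcounts: pp0:3 pp1:3
Op 3: fork(P0) -> P3. 2 ppages; refcounts: pp0:4 pp1:4
Op 4: write(P0, v1, 147). refcount(pp1)=4>1 -> COPY to pp2. 3 ppages; refcounts: pp0:4 pp1:3 pp2:1
Op 5: read(P1, v1) -> 46. No state change.
Op 6: write(P1, v0, 174). refcount(pp0)=4>1 -> COPY to pp3. 4 ppages; refcounts: pp0:3 pp1:3 pp2:1 pp3:1
Op 7: write(P0, v0, 123). refcount(pp0)=3>1 -> COPY to pp4. 5 ppages; refcounts: pp0:2 pp1:3 pp2:1 pp3:1 pp4:1
Op 8: write(P3, v0, 119). refcount(pp0)=2>1 -> COPY to pp5. 6 ppages; refcounts: pp0:1 pp1:3 pp2:1 pp3:1 pp4:1 pp5:1
P0: v1 -> pp2 = 147
P1: v1 -> pp1 = 46
P2: v1 -> pp1 = 46
P3: v1 -> pp1 = 46

Answer: 147 46 46 46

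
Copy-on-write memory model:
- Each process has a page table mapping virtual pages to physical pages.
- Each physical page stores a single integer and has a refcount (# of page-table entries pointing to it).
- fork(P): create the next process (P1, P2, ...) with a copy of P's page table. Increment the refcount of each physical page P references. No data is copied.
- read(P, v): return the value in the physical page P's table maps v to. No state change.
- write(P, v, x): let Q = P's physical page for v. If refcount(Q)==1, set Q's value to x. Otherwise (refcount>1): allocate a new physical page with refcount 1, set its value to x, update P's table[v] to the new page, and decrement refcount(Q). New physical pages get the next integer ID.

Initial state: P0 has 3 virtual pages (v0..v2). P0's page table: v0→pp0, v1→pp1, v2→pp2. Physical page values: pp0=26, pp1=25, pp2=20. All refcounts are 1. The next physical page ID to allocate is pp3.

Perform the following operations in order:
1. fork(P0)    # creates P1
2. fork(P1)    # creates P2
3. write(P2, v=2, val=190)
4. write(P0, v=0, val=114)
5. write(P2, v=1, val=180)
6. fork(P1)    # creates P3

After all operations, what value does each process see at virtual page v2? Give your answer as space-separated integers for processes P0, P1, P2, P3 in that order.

Op 1: fork(P0) -> P1. 3 ppages; refcounts: pp0:2 pp1:2 pp2:2
Op 2: fork(P1) -> P2. 3 ppages; refcounts: pp0:3 pp1:3 pp2:3
Op 3: write(P2, v2, 190). refcount(pp2)=3>1 -> COPY to pp3. 4 ppages; refcounts: pp0:3 pp1:3 pp2:2 pp3:1
Op 4: write(P0, v0, 114). refcount(pp0)=3>1 -> COPY to pp4. 5 ppages; refcounts: pp0:2 pp1:3 pp2:2 pp3:1 pp4:1
Op 5: write(P2, v1, 180). refcount(pp1)=3>1 -> COPY to pp5. 6 ppages; refcounts: pp0:2 pp1:2 pp2:2 pp3:1 pp4:1 pp5:1
Op 6: fork(P1) -> P3. 6 ppages; refcounts: pp0:3 pp1:3 pp2:3 pp3:1 pp4:1 pp5:1
P0: v2 -> pp2 = 20
P1: v2 -> pp2 = 20
P2: v2 -> pp3 = 190
P3: v2 -> pp2 = 20

Answer: 20 20 190 20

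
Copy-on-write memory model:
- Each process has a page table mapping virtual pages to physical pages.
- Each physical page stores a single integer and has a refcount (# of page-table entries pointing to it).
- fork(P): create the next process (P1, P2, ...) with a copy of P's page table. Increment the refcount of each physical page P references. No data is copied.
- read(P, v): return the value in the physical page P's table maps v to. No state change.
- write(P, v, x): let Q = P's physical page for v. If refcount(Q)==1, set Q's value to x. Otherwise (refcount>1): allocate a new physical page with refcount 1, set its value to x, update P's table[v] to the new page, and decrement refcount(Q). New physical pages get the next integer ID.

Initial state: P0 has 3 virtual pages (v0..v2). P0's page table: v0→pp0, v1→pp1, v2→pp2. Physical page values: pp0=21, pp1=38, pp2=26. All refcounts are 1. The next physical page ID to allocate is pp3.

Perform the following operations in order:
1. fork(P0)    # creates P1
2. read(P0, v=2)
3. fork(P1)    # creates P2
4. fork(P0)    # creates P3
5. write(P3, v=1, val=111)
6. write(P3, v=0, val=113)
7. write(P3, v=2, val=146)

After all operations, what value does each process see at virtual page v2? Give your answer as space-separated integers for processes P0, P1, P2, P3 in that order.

Op 1: fork(P0) -> P1. 3 ppages; refcounts: pp0:2 pp1:2 pp2:2
Op 2: read(P0, v2) -> 26. No state change.
Op 3: fork(P1) -> P2. 3 ppages; refcounts: pp0:3 pp1:3 pp2:3
Op 4: fork(P0) -> P3. 3 ppages; refcounts: pp0:4 pp1:4 pp2:4
Op 5: write(P3, v1, 111). refcount(pp1)=4>1 -> COPY to pp3. 4 ppages; refcounts: pp0:4 pp1:3 pp2:4 pp3:1
Op 6: write(P3, v0, 113). refcount(pp0)=4>1 -> COPY to pp4. 5 ppages; refcounts: pp0:3 pp1:3 pp2:4 pp3:1 pp4:1
Op 7: write(P3, v2, 146). refcount(pp2)=4>1 -> COPY to pp5. 6 ppages; refcounts: pp0:3 pp1:3 pp2:3 pp3:1 pp4:1 pp5:1
P0: v2 -> pp2 = 26
P1: v2 -> pp2 = 26
P2: v2 -> pp2 = 26
P3: v2 -> pp5 = 146

Answer: 26 26 26 146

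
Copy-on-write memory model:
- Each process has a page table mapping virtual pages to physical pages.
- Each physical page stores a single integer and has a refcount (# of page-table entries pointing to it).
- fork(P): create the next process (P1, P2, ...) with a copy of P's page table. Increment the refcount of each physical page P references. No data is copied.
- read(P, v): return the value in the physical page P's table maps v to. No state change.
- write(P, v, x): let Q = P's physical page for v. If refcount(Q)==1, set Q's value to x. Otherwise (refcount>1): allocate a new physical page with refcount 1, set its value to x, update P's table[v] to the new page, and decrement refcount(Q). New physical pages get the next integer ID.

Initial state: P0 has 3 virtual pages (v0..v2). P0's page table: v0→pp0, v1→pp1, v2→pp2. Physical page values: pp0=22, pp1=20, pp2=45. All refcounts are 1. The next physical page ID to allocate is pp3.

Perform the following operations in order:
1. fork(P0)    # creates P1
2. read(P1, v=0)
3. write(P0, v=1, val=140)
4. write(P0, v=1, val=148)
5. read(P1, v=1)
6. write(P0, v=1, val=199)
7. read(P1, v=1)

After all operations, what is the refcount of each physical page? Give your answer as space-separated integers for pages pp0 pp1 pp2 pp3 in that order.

Answer: 2 1 2 1

Derivation:
Op 1: fork(P0) -> P1. 3 ppages; refcounts: pp0:2 pp1:2 pp2:2
Op 2: read(P1, v0) -> 22. No state change.
Op 3: write(P0, v1, 140). refcount(pp1)=2>1 -> COPY to pp3. 4 ppages; refcounts: pp0:2 pp1:1 pp2:2 pp3:1
Op 4: write(P0, v1, 148). refcount(pp3)=1 -> write in place. 4 ppages; refcounts: pp0:2 pp1:1 pp2:2 pp3:1
Op 5: read(P1, v1) -> 20. No state change.
Op 6: write(P0, v1, 199). refcount(pp3)=1 -> write in place. 4 ppages; refcounts: pp0:2 pp1:1 pp2:2 pp3:1
Op 7: read(P1, v1) -> 20. No state change.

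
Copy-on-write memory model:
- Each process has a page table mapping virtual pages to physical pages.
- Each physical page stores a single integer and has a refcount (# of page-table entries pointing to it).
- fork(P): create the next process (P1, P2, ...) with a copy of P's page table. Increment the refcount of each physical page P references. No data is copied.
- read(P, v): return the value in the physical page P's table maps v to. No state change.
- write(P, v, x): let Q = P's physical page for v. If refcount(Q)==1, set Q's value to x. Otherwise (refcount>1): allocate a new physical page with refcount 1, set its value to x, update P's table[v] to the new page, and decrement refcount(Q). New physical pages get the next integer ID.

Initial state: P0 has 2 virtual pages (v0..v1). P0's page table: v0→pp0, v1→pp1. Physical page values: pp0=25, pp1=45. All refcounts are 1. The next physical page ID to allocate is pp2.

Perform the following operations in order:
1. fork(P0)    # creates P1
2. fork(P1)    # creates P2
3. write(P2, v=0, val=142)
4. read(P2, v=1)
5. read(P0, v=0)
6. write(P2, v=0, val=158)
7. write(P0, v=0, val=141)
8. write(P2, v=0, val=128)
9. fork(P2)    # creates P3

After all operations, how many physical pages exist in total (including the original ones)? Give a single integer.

Answer: 4

Derivation:
Op 1: fork(P0) -> P1. 2 ppages; refcounts: pp0:2 pp1:2
Op 2: fork(P1) -> P2. 2 ppages; refcounts: pp0:3 pp1:3
Op 3: write(P2, v0, 142). refcount(pp0)=3>1 -> COPY to pp2. 3 ppages; refcounts: pp0:2 pp1:3 pp2:1
Op 4: read(P2, v1) -> 45. No state change.
Op 5: read(P0, v0) -> 25. No state change.
Op 6: write(P2, v0, 158). refcount(pp2)=1 -> write in place. 3 ppages; refcounts: pp0:2 pp1:3 pp2:1
Op 7: write(P0, v0, 141). refcount(pp0)=2>1 -> COPY to pp3. 4 ppages; refcounts: pp0:1 pp1:3 pp2:1 pp3:1
Op 8: write(P2, v0, 128). refcount(pp2)=1 -> write in place. 4 ppages; refcounts: pp0:1 pp1:3 pp2:1 pp3:1
Op 9: fork(P2) -> P3. 4 ppages; refcounts: pp0:1 pp1:4 pp2:2 pp3:1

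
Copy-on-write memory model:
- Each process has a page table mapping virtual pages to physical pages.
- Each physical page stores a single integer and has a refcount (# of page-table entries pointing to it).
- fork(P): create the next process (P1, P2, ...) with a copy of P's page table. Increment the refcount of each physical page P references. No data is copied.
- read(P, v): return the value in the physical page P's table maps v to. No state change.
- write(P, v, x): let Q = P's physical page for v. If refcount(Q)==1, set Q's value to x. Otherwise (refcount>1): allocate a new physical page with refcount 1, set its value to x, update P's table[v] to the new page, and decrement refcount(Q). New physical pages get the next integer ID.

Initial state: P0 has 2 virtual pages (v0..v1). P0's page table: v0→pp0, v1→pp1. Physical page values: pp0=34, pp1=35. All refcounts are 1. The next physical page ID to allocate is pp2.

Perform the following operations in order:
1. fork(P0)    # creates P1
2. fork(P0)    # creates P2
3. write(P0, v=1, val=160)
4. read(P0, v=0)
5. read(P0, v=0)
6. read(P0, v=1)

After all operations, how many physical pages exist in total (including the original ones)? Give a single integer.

Answer: 3

Derivation:
Op 1: fork(P0) -> P1. 2 ppages; refcounts: pp0:2 pp1:2
Op 2: fork(P0) -> P2. 2 ppages; refcounts: pp0:3 pp1:3
Op 3: write(P0, v1, 160). refcount(pp1)=3>1 -> COPY to pp2. 3 ppages; refcounts: pp0:3 pp1:2 pp2:1
Op 4: read(P0, v0) -> 34. No state change.
Op 5: read(P0, v0) -> 34. No state change.
Op 6: read(P0, v1) -> 160. No state change.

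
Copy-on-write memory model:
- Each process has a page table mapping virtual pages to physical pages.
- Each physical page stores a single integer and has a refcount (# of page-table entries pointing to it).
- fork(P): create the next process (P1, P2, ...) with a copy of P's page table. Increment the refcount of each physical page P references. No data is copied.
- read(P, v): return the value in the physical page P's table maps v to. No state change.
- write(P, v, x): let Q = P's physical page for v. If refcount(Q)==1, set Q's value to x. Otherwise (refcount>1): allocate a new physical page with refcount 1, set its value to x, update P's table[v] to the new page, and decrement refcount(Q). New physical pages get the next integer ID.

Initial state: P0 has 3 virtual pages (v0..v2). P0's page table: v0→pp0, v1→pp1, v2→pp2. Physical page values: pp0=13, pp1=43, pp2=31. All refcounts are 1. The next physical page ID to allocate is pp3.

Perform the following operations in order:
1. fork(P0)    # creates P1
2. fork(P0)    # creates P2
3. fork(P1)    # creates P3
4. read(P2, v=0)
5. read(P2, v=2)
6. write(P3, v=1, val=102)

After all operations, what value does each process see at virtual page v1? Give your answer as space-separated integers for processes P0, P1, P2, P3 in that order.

Answer: 43 43 43 102

Derivation:
Op 1: fork(P0) -> P1. 3 ppages; refcounts: pp0:2 pp1:2 pp2:2
Op 2: fork(P0) -> P2. 3 ppages; refcounts: pp0:3 pp1:3 pp2:3
Op 3: fork(P1) -> P3. 3 ppages; refcounts: pp0:4 pp1:4 pp2:4
Op 4: read(P2, v0) -> 13. No state change.
Op 5: read(P2, v2) -> 31. No state change.
Op 6: write(P3, v1, 102). refcount(pp1)=4>1 -> COPY to pp3. 4 ppages; refcounts: pp0:4 pp1:3 pp2:4 pp3:1
P0: v1 -> pp1 = 43
P1: v1 -> pp1 = 43
P2: v1 -> pp1 = 43
P3: v1 -> pp3 = 102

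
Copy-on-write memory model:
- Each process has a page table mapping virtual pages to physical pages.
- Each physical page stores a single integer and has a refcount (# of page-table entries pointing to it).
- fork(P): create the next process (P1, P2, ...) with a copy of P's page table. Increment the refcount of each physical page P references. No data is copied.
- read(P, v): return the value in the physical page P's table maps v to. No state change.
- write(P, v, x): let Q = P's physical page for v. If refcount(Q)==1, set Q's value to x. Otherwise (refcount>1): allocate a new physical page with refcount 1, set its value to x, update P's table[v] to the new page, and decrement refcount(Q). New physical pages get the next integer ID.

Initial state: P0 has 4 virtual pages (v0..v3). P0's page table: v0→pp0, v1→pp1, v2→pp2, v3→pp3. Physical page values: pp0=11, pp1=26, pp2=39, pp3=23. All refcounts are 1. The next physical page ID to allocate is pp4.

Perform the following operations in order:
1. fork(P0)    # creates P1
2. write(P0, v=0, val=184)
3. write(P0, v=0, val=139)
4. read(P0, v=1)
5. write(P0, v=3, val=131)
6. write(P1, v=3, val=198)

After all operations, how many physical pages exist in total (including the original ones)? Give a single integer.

Answer: 6

Derivation:
Op 1: fork(P0) -> P1. 4 ppages; refcounts: pp0:2 pp1:2 pp2:2 pp3:2
Op 2: write(P0, v0, 184). refcount(pp0)=2>1 -> COPY to pp4. 5 ppages; refcounts: pp0:1 pp1:2 pp2:2 pp3:2 pp4:1
Op 3: write(P0, v0, 139). refcount(pp4)=1 -> write in place. 5 ppages; refcounts: pp0:1 pp1:2 pp2:2 pp3:2 pp4:1
Op 4: read(P0, v1) -> 26. No state change.
Op 5: write(P0, v3, 131). refcount(pp3)=2>1 -> COPY to pp5. 6 ppages; refcounts: pp0:1 pp1:2 pp2:2 pp3:1 pp4:1 pp5:1
Op 6: write(P1, v3, 198). refcount(pp3)=1 -> write in place. 6 ppages; refcounts: pp0:1 pp1:2 pp2:2 pp3:1 pp4:1 pp5:1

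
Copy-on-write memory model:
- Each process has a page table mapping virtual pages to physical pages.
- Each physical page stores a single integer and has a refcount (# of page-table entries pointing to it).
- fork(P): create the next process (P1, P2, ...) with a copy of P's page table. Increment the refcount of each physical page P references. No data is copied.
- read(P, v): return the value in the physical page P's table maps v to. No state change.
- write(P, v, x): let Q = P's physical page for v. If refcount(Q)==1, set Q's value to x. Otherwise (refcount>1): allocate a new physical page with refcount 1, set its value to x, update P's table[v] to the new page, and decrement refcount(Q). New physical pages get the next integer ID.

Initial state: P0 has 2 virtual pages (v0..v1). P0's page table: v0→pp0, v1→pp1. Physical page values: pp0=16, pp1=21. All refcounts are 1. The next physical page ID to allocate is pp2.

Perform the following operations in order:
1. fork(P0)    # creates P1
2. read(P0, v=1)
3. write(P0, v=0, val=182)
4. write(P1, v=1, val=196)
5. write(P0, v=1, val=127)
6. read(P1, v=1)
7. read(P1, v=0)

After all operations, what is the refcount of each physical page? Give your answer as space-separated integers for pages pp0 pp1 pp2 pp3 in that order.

Op 1: fork(P0) -> P1. 2 ppages; refcounts: pp0:2 pp1:2
Op 2: read(P0, v1) -> 21. No state change.
Op 3: write(P0, v0, 182). refcount(pp0)=2>1 -> COPY to pp2. 3 ppages; refcounts: pp0:1 pp1:2 pp2:1
Op 4: write(P1, v1, 196). refcount(pp1)=2>1 -> COPY to pp3. 4 ppages; refcounts: pp0:1 pp1:1 pp2:1 pp3:1
Op 5: write(P0, v1, 127). refcount(pp1)=1 -> write in place. 4 ppages; refcounts: pp0:1 pp1:1 pp2:1 pp3:1
Op 6: read(P1, v1) -> 196. No state change.
Op 7: read(P1, v0) -> 16. No state change.

Answer: 1 1 1 1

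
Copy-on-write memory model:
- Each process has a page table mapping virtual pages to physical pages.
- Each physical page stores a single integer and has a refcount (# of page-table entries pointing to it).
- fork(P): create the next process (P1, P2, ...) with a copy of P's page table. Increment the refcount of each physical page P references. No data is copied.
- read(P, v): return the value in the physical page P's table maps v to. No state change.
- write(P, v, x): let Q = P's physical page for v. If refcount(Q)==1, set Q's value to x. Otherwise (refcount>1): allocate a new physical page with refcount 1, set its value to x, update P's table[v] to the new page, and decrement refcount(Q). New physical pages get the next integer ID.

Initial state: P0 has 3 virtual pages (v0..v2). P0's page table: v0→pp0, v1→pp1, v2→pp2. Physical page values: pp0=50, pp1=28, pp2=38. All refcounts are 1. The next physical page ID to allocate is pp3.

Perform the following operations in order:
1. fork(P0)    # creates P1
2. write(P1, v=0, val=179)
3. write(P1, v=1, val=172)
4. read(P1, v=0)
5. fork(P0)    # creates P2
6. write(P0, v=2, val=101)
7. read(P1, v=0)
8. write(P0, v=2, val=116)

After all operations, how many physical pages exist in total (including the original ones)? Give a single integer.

Op 1: fork(P0) -> P1. 3 ppages; refcounts: pp0:2 pp1:2 pp2:2
Op 2: write(P1, v0, 179). refcount(pp0)=2>1 -> COPY to pp3. 4 ppages; refcounts: pp0:1 pp1:2 pp2:2 pp3:1
Op 3: write(P1, v1, 172). refcount(pp1)=2>1 -> COPY to pp4. 5 ppages; refcounts: pp0:1 pp1:1 pp2:2 pp3:1 pp4:1
Op 4: read(P1, v0) -> 179. No state change.
Op 5: fork(P0) -> P2. 5 ppages; refcounts: pp0:2 pp1:2 pp2:3 pp3:1 pp4:1
Op 6: write(P0, v2, 101). refcount(pp2)=3>1 -> COPY to pp5. 6 ppages; refcounts: pp0:2 pp1:2 pp2:2 pp3:1 pp4:1 pp5:1
Op 7: read(P1, v0) -> 179. No state change.
Op 8: write(P0, v2, 116). refcount(pp5)=1 -> write in place. 6 ppages; refcounts: pp0:2 pp1:2 pp2:2 pp3:1 pp4:1 pp5:1

Answer: 6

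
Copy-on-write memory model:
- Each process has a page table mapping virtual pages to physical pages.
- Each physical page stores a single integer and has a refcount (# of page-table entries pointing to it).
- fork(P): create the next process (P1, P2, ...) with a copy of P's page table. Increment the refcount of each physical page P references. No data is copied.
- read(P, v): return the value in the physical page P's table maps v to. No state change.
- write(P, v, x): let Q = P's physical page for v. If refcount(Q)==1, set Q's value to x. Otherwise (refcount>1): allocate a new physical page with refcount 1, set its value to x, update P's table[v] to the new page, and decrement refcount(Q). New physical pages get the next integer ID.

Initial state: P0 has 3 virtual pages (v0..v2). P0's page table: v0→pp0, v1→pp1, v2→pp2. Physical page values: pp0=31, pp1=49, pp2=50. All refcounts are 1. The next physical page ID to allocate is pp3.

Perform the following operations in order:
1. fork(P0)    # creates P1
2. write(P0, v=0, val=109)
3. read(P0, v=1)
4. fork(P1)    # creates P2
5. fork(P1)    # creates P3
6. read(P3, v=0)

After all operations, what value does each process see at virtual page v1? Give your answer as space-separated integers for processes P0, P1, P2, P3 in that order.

Answer: 49 49 49 49

Derivation:
Op 1: fork(P0) -> P1. 3 ppages; refcounts: pp0:2 pp1:2 pp2:2
Op 2: write(P0, v0, 109). refcount(pp0)=2>1 -> COPY to pp3. 4 ppages; refcounts: pp0:1 pp1:2 pp2:2 pp3:1
Op 3: read(P0, v1) -> 49. No state change.
Op 4: fork(P1) -> P2. 4 ppages; refcounts: pp0:2 pp1:3 pp2:3 pp3:1
Op 5: fork(P1) -> P3. 4 ppages; refcounts: pp0:3 pp1:4 pp2:4 pp3:1
Op 6: read(P3, v0) -> 31. No state change.
P0: v1 -> pp1 = 49
P1: v1 -> pp1 = 49
P2: v1 -> pp1 = 49
P3: v1 -> pp1 = 49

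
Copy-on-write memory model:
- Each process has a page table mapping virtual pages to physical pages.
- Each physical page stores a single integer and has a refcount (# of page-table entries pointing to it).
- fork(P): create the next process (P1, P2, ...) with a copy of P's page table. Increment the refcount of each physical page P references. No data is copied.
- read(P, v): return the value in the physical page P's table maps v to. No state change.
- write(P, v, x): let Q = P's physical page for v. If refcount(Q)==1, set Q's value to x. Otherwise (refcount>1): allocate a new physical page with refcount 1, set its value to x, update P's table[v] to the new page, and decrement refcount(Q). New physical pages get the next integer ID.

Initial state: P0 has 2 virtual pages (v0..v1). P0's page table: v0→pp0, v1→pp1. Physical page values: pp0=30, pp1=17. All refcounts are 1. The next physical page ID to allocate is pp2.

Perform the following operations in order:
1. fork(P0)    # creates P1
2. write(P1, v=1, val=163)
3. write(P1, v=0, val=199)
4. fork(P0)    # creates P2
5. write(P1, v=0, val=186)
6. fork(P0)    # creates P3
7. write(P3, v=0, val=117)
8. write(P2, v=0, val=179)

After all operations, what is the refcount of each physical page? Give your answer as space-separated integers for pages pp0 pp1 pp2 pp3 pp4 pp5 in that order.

Op 1: fork(P0) -> P1. 2 ppages; refcounts: pp0:2 pp1:2
Op 2: write(P1, v1, 163). refcount(pp1)=2>1 -> COPY to pp2. 3 ppages; refcounts: pp0:2 pp1:1 pp2:1
Op 3: write(P1, v0, 199). refcount(pp0)=2>1 -> COPY to pp3. 4 ppages; refcounts: pp0:1 pp1:1 pp2:1 pp3:1
Op 4: fork(P0) -> P2. 4 ppages; refcounts: pp0:2 pp1:2 pp2:1 pp3:1
Op 5: write(P1, v0, 186). refcount(pp3)=1 -> write in place. 4 ppages; refcounts: pp0:2 pp1:2 pp2:1 pp3:1
Op 6: fork(P0) -> P3. 4 ppages; refcounts: pp0:3 pp1:3 pp2:1 pp3:1
Op 7: write(P3, v0, 117). refcount(pp0)=3>1 -> COPY to pp4. 5 ppages; refcounts: pp0:2 pp1:3 pp2:1 pp3:1 pp4:1
Op 8: write(P2, v0, 179). refcount(pp0)=2>1 -> COPY to pp5. 6 ppages; refcounts: pp0:1 pp1:3 pp2:1 pp3:1 pp4:1 pp5:1

Answer: 1 3 1 1 1 1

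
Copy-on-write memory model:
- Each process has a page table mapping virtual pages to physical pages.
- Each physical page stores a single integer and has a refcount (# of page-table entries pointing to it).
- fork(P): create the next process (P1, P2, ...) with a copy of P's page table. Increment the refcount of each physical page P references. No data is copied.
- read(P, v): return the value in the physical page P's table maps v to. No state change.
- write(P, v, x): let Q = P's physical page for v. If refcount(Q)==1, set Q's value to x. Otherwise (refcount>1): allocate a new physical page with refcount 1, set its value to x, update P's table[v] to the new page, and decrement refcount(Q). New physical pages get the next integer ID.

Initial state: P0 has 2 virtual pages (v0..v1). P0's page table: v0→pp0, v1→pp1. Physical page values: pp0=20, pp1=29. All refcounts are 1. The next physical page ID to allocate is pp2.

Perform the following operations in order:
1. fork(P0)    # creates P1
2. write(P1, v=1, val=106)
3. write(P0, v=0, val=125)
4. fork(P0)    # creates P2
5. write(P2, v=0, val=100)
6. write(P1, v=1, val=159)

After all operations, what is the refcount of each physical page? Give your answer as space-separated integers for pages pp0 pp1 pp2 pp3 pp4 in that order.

Answer: 1 2 1 1 1

Derivation:
Op 1: fork(P0) -> P1. 2 ppages; refcounts: pp0:2 pp1:2
Op 2: write(P1, v1, 106). refcount(pp1)=2>1 -> COPY to pp2. 3 ppages; refcounts: pp0:2 pp1:1 pp2:1
Op 3: write(P0, v0, 125). refcount(pp0)=2>1 -> COPY to pp3. 4 ppages; refcounts: pp0:1 pp1:1 pp2:1 pp3:1
Op 4: fork(P0) -> P2. 4 ppages; refcounts: pp0:1 pp1:2 pp2:1 pp3:2
Op 5: write(P2, v0, 100). refcount(pp3)=2>1 -> COPY to pp4. 5 ppages; refcounts: pp0:1 pp1:2 pp2:1 pp3:1 pp4:1
Op 6: write(P1, v1, 159). refcount(pp2)=1 -> write in place. 5 ppages; refcounts: pp0:1 pp1:2 pp2:1 pp3:1 pp4:1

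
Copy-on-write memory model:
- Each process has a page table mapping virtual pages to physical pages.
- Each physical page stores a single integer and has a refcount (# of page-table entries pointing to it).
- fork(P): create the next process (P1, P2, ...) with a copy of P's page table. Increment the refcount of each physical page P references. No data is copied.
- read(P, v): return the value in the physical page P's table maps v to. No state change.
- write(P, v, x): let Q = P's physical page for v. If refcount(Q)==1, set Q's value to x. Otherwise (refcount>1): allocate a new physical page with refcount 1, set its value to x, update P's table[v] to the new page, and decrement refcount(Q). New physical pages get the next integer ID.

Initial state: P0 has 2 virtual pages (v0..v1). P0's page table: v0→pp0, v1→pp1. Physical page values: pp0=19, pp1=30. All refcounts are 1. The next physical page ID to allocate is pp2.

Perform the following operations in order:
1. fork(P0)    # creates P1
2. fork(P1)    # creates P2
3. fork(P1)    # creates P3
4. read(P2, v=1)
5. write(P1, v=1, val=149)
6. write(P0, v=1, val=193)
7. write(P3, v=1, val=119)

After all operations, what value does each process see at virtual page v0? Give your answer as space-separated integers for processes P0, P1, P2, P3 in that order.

Answer: 19 19 19 19

Derivation:
Op 1: fork(P0) -> P1. 2 ppages; refcounts: pp0:2 pp1:2
Op 2: fork(P1) -> P2. 2 ppages; refcounts: pp0:3 pp1:3
Op 3: fork(P1) -> P3. 2 ppages; refcounts: pp0:4 pp1:4
Op 4: read(P2, v1) -> 30. No state change.
Op 5: write(P1, v1, 149). refcount(pp1)=4>1 -> COPY to pp2. 3 ppages; refcounts: pp0:4 pp1:3 pp2:1
Op 6: write(P0, v1, 193). refcount(pp1)=3>1 -> COPY to pp3. 4 ppages; refcounts: pp0:4 pp1:2 pp2:1 pp3:1
Op 7: write(P3, v1, 119). refcount(pp1)=2>1 -> COPY to pp4. 5 ppages; refcounts: pp0:4 pp1:1 pp2:1 pp3:1 pp4:1
P0: v0 -> pp0 = 19
P1: v0 -> pp0 = 19
P2: v0 -> pp0 = 19
P3: v0 -> pp0 = 19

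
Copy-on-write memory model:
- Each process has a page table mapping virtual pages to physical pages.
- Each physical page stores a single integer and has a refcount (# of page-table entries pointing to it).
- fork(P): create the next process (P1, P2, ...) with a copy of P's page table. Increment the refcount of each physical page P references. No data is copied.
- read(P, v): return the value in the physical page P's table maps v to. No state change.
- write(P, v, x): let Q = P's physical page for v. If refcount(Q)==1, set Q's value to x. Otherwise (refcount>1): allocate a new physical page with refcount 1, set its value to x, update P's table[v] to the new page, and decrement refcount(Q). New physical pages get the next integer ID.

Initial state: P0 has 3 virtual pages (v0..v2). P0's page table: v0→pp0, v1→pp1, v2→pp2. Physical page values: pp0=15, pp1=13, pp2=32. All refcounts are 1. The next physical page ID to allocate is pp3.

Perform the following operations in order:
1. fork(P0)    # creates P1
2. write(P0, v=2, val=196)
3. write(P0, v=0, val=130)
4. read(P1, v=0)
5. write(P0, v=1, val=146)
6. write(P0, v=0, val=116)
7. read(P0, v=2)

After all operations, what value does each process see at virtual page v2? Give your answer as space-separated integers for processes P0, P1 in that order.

Answer: 196 32

Derivation:
Op 1: fork(P0) -> P1. 3 ppages; refcounts: pp0:2 pp1:2 pp2:2
Op 2: write(P0, v2, 196). refcount(pp2)=2>1 -> COPY to pp3. 4 ppages; refcounts: pp0:2 pp1:2 pp2:1 pp3:1
Op 3: write(P0, v0, 130). refcount(pp0)=2>1 -> COPY to pp4. 5 ppages; refcounts: pp0:1 pp1:2 pp2:1 pp3:1 pp4:1
Op 4: read(P1, v0) -> 15. No state change.
Op 5: write(P0, v1, 146). refcount(pp1)=2>1 -> COPY to pp5. 6 ppages; refcounts: pp0:1 pp1:1 pp2:1 pp3:1 pp4:1 pp5:1
Op 6: write(P0, v0, 116). refcount(pp4)=1 -> write in place. 6 ppages; refcounts: pp0:1 pp1:1 pp2:1 pp3:1 pp4:1 pp5:1
Op 7: read(P0, v2) -> 196. No state change.
P0: v2 -> pp3 = 196
P1: v2 -> pp2 = 32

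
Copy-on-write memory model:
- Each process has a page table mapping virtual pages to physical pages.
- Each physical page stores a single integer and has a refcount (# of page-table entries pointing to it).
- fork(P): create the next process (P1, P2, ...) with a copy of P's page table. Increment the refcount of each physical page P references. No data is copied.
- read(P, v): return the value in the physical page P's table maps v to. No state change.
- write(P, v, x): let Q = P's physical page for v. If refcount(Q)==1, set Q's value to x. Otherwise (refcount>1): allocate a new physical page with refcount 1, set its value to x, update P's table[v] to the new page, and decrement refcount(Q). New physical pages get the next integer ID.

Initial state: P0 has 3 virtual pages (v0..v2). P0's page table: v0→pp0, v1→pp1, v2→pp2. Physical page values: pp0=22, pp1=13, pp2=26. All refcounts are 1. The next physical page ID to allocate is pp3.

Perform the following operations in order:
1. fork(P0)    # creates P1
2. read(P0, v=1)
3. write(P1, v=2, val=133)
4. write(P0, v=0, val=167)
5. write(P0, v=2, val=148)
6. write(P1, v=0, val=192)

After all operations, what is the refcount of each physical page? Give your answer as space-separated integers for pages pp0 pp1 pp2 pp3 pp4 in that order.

Answer: 1 2 1 1 1

Derivation:
Op 1: fork(P0) -> P1. 3 ppages; refcounts: pp0:2 pp1:2 pp2:2
Op 2: read(P0, v1) -> 13. No state change.
Op 3: write(P1, v2, 133). refcount(pp2)=2>1 -> COPY to pp3. 4 ppages; refcounts: pp0:2 pp1:2 pp2:1 pp3:1
Op 4: write(P0, v0, 167). refcount(pp0)=2>1 -> COPY to pp4. 5 ppages; refcounts: pp0:1 pp1:2 pp2:1 pp3:1 pp4:1
Op 5: write(P0, v2, 148). refcount(pp2)=1 -> write in place. 5 ppages; refcounts: pp0:1 pp1:2 pp2:1 pp3:1 pp4:1
Op 6: write(P1, v0, 192). refcount(pp0)=1 -> write in place. 5 ppages; refcounts: pp0:1 pp1:2 pp2:1 pp3:1 pp4:1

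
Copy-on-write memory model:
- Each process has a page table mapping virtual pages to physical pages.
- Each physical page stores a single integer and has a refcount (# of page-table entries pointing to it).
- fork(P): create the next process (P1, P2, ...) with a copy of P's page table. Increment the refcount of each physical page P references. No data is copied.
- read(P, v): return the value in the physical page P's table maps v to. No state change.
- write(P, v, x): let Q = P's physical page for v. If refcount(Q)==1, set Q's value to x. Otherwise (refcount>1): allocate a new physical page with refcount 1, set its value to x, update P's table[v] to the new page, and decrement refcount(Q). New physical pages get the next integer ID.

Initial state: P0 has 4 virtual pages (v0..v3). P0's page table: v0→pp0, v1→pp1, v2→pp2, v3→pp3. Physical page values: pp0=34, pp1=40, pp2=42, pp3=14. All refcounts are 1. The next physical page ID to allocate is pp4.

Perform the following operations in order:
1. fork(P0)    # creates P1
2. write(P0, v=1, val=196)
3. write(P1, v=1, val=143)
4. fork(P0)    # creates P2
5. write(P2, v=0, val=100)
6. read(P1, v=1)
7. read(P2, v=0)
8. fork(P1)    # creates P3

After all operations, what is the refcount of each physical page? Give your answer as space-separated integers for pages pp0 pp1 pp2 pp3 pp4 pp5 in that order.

Answer: 3 2 4 4 2 1

Derivation:
Op 1: fork(P0) -> P1. 4 ppages; refcounts: pp0:2 pp1:2 pp2:2 pp3:2
Op 2: write(P0, v1, 196). refcount(pp1)=2>1 -> COPY to pp4. 5 ppages; refcounts: pp0:2 pp1:1 pp2:2 pp3:2 pp4:1
Op 3: write(P1, v1, 143). refcount(pp1)=1 -> write in place. 5 ppages; refcounts: pp0:2 pp1:1 pp2:2 pp3:2 pp4:1
Op 4: fork(P0) -> P2. 5 ppages; refcounts: pp0:3 pp1:1 pp2:3 pp3:3 pp4:2
Op 5: write(P2, v0, 100). refcount(pp0)=3>1 -> COPY to pp5. 6 ppages; refcounts: pp0:2 pp1:1 pp2:3 pp3:3 pp4:2 pp5:1
Op 6: read(P1, v1) -> 143. No state change.
Op 7: read(P2, v0) -> 100. No state change.
Op 8: fork(P1) -> P3. 6 ppages; refcounts: pp0:3 pp1:2 pp2:4 pp3:4 pp4:2 pp5:1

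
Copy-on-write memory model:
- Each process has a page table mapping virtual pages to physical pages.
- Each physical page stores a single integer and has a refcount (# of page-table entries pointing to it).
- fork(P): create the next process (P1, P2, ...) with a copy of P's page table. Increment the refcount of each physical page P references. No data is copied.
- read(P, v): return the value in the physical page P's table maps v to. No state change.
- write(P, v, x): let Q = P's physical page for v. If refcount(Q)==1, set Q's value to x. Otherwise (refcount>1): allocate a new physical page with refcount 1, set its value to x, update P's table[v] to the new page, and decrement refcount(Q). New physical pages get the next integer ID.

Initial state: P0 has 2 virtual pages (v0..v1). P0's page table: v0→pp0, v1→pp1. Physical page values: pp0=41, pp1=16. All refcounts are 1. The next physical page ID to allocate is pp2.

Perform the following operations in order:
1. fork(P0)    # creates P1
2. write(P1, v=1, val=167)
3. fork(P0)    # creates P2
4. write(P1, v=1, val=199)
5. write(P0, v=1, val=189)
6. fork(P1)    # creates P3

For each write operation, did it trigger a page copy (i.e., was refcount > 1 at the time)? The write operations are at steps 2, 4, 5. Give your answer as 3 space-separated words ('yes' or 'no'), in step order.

Op 1: fork(P0) -> P1. 2 ppages; refcounts: pp0:2 pp1:2
Op 2: write(P1, v1, 167). refcount(pp1)=2>1 -> COPY to pp2. 3 ppages; refcounts: pp0:2 pp1:1 pp2:1
Op 3: fork(P0) -> P2. 3 ppages; refcounts: pp0:3 pp1:2 pp2:1
Op 4: write(P1, v1, 199). refcount(pp2)=1 -> write in place. 3 ppages; refcounts: pp0:3 pp1:2 pp2:1
Op 5: write(P0, v1, 189). refcount(pp1)=2>1 -> COPY to pp3. 4 ppages; refcounts: pp0:3 pp1:1 pp2:1 pp3:1
Op 6: fork(P1) -> P3. 4 ppages; refcounts: pp0:4 pp1:1 pp2:2 pp3:1

yes no yes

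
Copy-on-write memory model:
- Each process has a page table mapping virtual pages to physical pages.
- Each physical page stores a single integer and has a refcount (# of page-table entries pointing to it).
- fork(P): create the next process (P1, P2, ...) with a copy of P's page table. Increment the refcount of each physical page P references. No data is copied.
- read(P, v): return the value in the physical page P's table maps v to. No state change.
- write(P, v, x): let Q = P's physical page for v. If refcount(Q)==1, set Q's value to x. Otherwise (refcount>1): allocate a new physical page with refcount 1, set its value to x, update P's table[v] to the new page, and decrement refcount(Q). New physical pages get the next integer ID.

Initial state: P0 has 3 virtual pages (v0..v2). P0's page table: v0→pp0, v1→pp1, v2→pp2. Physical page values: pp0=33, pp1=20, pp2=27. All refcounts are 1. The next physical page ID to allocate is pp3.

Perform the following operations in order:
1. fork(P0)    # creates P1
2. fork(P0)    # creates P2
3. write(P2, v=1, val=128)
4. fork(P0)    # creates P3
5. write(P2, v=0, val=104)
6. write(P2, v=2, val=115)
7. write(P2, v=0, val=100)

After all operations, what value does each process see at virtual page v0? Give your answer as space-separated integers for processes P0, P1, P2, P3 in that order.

Answer: 33 33 100 33

Derivation:
Op 1: fork(P0) -> P1. 3 ppages; refcounts: pp0:2 pp1:2 pp2:2
Op 2: fork(P0) -> P2. 3 ppages; refcounts: pp0:3 pp1:3 pp2:3
Op 3: write(P2, v1, 128). refcount(pp1)=3>1 -> COPY to pp3. 4 ppages; refcounts: pp0:3 pp1:2 pp2:3 pp3:1
Op 4: fork(P0) -> P3. 4 ppages; refcounts: pp0:4 pp1:3 pp2:4 pp3:1
Op 5: write(P2, v0, 104). refcount(pp0)=4>1 -> COPY to pp4. 5 ppages; refcounts: pp0:3 pp1:3 pp2:4 pp3:1 pp4:1
Op 6: write(P2, v2, 115). refcount(pp2)=4>1 -> COPY to pp5. 6 ppages; refcounts: pp0:3 pp1:3 pp2:3 pp3:1 pp4:1 pp5:1
Op 7: write(P2, v0, 100). refcount(pp4)=1 -> write in place. 6 ppages; refcounts: pp0:3 pp1:3 pp2:3 pp3:1 pp4:1 pp5:1
P0: v0 -> pp0 = 33
P1: v0 -> pp0 = 33
P2: v0 -> pp4 = 100
P3: v0 -> pp0 = 33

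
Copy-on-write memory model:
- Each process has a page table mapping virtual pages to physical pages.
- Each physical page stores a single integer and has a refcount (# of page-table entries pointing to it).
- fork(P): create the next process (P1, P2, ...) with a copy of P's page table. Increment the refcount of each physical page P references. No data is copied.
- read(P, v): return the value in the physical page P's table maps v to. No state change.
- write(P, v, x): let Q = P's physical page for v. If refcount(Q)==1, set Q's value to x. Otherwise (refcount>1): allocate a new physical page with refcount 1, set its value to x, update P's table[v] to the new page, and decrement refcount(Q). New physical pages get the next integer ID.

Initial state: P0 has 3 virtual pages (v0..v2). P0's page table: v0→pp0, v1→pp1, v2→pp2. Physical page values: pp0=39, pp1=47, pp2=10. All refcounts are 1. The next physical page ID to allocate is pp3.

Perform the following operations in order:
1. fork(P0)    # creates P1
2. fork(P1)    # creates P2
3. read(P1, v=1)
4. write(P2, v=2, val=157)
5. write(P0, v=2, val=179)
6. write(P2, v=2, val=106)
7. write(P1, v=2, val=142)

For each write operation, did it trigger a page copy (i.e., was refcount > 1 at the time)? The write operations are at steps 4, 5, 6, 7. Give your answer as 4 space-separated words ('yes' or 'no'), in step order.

Op 1: fork(P0) -> P1. 3 ppages; refcounts: pp0:2 pp1:2 pp2:2
Op 2: fork(P1) -> P2. 3 ppages; refcounts: pp0:3 pp1:3 pp2:3
Op 3: read(P1, v1) -> 47. No state change.
Op 4: write(P2, v2, 157). refcount(pp2)=3>1 -> COPY to pp3. 4 ppages; refcounts: pp0:3 pp1:3 pp2:2 pp3:1
Op 5: write(P0, v2, 179). refcount(pp2)=2>1 -> COPY to pp4. 5 ppages; refcounts: pp0:3 pp1:3 pp2:1 pp3:1 pp4:1
Op 6: write(P2, v2, 106). refcount(pp3)=1 -> write in place. 5 ppages; refcounts: pp0:3 pp1:3 pp2:1 pp3:1 pp4:1
Op 7: write(P1, v2, 142). refcount(pp2)=1 -> write in place. 5 ppages; refcounts: pp0:3 pp1:3 pp2:1 pp3:1 pp4:1

yes yes no no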